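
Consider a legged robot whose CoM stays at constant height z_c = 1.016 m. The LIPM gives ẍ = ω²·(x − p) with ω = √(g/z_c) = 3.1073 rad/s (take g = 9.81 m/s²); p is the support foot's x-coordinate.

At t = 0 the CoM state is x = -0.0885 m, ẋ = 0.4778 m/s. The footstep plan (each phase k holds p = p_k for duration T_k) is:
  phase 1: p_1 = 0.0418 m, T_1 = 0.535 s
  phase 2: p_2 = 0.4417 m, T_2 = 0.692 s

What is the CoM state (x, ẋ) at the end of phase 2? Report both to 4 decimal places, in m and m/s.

phase 1: p=0.0418, T=0.535, ωT=1.662405, cosh=2.730830, sinh=2.541148; start (x,ẋ)=(-0.088500, 0.477800) → end (x,ẋ)=(0.076717, 0.275928)
phase 2: p=0.4417, T=0.692, ωT=2.150252, cosh=4.351737, sinh=4.235282; start (x,ẋ)=(0.076717, 0.275928) → end (x,ẋ)=(-0.770516, -3.602514)

x = -0.7705, ẋ = -3.6025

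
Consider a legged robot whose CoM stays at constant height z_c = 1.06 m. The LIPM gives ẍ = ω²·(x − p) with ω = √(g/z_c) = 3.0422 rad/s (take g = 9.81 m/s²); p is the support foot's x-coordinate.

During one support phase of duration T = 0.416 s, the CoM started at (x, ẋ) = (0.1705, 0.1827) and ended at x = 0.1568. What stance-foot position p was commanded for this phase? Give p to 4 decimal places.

ωT = 3.0422·0.416 = 1.265555; cosh(ωT) = 1.913572, sinh(ωT) = 1.631489
x(T) = p + (x₀−p)·cosh(ωT) + (ẋ₀/ω)·sinh(ωT) ⇒ p·(1 − cosh) = x(T) − x₀·cosh − (ẋ₀/ω)·sinh
numerator   = 0.1568 − (0.1705)·1.913572 − (0.1827/3.0422)·1.631489 = -0.267443
denominator = 1 − 1.913572 = -0.913572
p = -0.267443 / -0.913572 = 0.2927

p = 0.2927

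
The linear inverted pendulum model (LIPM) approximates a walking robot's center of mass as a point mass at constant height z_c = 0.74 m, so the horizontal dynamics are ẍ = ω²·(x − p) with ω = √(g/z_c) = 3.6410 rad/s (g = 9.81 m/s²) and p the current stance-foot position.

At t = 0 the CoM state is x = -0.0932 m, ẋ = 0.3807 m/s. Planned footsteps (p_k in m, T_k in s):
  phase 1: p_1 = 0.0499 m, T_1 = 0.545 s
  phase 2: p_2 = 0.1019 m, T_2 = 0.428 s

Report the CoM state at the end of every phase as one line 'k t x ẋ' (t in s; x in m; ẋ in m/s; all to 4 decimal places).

1 0.5450 -0.1073 -0.4484
2 0.9730 -0.6967 -2.8416

phase 1: p=0.0499, T=0.545, ωT=1.984345, cosh=3.705876, sinh=3.568405; start (x,ẋ)=(-0.093200, 0.380700) → end (x,ẋ)=(-0.107301, -0.448409)
phase 2: p=0.1019, T=0.428, ωT=1.558348, cosh=2.480725, sinh=2.270241; start (x,ẋ)=(-0.107301, -0.448409) → end (x,ẋ)=(-0.696663, -2.841626)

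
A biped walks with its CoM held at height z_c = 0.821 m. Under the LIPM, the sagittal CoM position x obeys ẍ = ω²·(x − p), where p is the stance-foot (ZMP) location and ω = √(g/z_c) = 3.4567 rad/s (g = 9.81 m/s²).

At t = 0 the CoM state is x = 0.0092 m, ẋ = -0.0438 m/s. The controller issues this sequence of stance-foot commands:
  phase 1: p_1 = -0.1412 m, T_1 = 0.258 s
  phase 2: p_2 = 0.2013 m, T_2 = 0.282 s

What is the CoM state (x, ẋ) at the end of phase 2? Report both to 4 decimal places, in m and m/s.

x = 0.1407, ẋ = 0.1500

phase 1: p=-0.1412, T=0.258, ωT=0.891829, cosh=1.424746, sinh=1.014841; start (x,ẋ)=(0.009200, -0.043800) → end (x,ẋ)=(0.060223, 0.465199)
phase 2: p=0.2013, T=0.282, ωT=0.974789, cosh=1.513940, sinh=1.136669; start (x,ẋ)=(0.060223, 0.465199) → end (x,ẋ)=(0.140689, 0.149974)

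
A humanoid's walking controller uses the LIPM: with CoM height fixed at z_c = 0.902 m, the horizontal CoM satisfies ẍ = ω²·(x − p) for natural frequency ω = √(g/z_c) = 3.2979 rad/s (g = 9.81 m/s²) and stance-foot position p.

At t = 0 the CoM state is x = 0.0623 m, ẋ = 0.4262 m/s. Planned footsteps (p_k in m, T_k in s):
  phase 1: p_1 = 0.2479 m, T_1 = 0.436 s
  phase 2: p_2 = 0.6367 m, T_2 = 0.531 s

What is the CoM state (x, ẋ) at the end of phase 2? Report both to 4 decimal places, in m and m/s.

x = -1.2074, ẋ = -5.8164

phase 1: p=0.2479, T=0.436, ωT=1.437884, cosh=2.224603, sinh=1.987173; start (x,ẋ)=(0.062300, 0.426200) → end (x,ẋ)=(0.091824, -0.268204)
phase 2: p=0.6367, T=0.531, ωT=1.751185, cosh=2.967497, sinh=2.793929; start (x,ẋ)=(0.091824, -0.268204) → end (x,ẋ)=(-1.207437, -5.816438)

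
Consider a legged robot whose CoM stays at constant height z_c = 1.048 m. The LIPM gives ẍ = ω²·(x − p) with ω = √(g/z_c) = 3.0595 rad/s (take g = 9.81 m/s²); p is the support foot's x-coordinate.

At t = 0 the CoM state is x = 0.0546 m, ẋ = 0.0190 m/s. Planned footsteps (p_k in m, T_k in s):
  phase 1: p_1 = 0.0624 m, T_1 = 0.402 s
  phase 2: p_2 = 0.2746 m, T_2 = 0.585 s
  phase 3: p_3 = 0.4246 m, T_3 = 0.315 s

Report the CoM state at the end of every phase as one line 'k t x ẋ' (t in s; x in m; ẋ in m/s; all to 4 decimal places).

phase 1: p=0.0624, T=0.402, ωT=1.229919, cosh=1.856634, sinh=1.564318; start (x,ẋ)=(0.054600, 0.019000) → end (x,ẋ)=(0.057633, -0.002055)
phase 2: p=0.2746, T=0.585, ωT=1.789807, cosh=3.077646, sinh=2.910654; start (x,ẋ)=(0.057633, -0.002055) → end (x,ẋ)=(-0.395103, -1.938448)
phase 3: p=0.4246, T=0.315, ωT=0.963742, cosh=1.501476, sinh=1.120013; start (x,ẋ)=(-0.395103, -1.938448) → end (x,ẋ)=(-1.515786, -5.719392)

1 0.4020 0.0576 -0.0021
2 0.9870 -0.3951 -1.9384
3 1.3020 -1.5158 -5.7194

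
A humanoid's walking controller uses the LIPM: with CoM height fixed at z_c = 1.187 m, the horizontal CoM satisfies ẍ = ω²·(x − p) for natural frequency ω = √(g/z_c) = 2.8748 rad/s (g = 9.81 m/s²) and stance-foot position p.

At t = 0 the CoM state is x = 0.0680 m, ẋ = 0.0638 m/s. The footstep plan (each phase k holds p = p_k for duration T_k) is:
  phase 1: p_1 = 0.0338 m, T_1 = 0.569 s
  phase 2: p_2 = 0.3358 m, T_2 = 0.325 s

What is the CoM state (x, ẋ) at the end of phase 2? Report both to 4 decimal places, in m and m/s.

x = 0.2610, ẋ = 0.1234

phase 1: p=0.0338, T=0.569, ωT=1.635761, cosh=2.664084, sinh=2.469280; start (x,ẋ)=(0.068000, 0.063800) → end (x,ẋ)=(0.179712, 0.412744)
phase 2: p=0.3358, T=0.325, ωT=0.934310, cosh=1.469157, sinh=1.076300; start (x,ẋ)=(0.179712, 0.412744) → end (x,ẋ)=(0.261010, 0.123426)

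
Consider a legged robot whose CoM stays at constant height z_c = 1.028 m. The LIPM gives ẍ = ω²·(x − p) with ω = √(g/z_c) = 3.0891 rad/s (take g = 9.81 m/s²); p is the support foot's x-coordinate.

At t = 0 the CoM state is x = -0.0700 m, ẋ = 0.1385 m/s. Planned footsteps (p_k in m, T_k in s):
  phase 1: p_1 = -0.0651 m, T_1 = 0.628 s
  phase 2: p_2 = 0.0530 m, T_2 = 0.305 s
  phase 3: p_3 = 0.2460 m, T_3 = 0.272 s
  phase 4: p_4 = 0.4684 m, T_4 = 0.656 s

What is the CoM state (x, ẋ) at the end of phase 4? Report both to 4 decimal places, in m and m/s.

x = 1.5099, ẋ = 3.3504

phase 1: p=-0.0651, T=0.628, ωT=1.939955, cosh=3.551073, sinh=3.407363; start (x,ẋ)=(-0.070000, 0.138500) → end (x,ẋ)=(0.070269, 0.440248)
phase 2: p=0.0530, T=0.305, ωT=0.942176, cosh=1.477668, sinh=1.087889; start (x,ẋ)=(0.070269, 0.440248) → end (x,ẋ)=(0.233560, 0.708574)
phase 3: p=0.2460, T=0.272, ωT=0.840235, cosh=1.374260, sinh=0.942651; start (x,ẋ)=(0.233560, 0.708574) → end (x,ẋ)=(0.445129, 0.937542)
phase 4: p=0.4684, T=0.656, ωT=2.026450, cosh=3.859452, sinh=3.727649; start (x,ẋ)=(0.445129, 0.937542) → end (x,ẋ)=(1.509927, 3.350426)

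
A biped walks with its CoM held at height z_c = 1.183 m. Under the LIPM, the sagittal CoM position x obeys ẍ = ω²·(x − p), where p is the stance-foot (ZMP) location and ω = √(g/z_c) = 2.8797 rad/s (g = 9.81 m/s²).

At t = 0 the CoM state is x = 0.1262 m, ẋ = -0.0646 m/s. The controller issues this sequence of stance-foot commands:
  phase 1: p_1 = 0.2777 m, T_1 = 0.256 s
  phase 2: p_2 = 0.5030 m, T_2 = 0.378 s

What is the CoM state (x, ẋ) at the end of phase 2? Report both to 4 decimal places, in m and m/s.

phase 1: p=0.2777, T=0.256, ωT=0.737203, cosh=1.284266, sinh=0.805816; start (x,ẋ)=(0.126200, -0.064600) → end (x,ẋ)=(0.065057, -0.434521)
phase 2: p=0.5030, T=0.378, ωT=1.088527, cosh=1.653304, sinh=1.316591; start (x,ẋ)=(0.065057, -0.434521) → end (x,ẋ)=(-0.419715, -2.378807)

x = -0.4197, ẋ = -2.3788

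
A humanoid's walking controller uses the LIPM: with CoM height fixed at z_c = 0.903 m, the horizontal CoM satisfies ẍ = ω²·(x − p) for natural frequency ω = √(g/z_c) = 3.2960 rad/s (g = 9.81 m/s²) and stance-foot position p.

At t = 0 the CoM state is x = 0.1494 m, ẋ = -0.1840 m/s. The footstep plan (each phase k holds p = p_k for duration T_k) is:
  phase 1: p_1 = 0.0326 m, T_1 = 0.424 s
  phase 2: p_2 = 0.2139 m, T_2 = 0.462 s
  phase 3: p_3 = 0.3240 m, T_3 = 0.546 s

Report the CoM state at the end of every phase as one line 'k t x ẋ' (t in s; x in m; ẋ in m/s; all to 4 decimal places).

1 0.4240 0.1773 0.3361
2 0.8860 0.3486 0.5436
3 1.4320 0.8854 1.9269

phase 1: p=0.0326, T=0.424, ωT=1.397504, cosh=2.146152, sinh=1.898939; start (x,ẋ)=(0.149400, -0.184000) → end (x,ẋ)=(0.177262, 0.336148)
phase 2: p=0.2139, T=0.462, ωT=1.522752, cosh=2.401468, sinh=2.183357; start (x,ẋ)=(0.177262, 0.336148) → end (x,ẋ)=(0.348588, 0.543587)
phase 3: p=0.3240, T=0.546, ωT=1.799616, cosh=3.106344, sinh=2.940981; start (x,ẋ)=(0.348588, 0.543587) → end (x,ẋ)=(0.885415, 1.926910)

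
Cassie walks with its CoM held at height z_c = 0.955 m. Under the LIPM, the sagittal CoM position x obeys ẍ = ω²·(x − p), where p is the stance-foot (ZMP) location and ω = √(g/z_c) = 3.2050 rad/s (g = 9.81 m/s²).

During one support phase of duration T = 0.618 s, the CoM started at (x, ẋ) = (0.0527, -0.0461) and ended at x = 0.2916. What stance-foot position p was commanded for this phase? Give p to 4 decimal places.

ωT = 3.2050·0.618 = 1.980690; cosh(ωT) = 3.692858, sinh(ωT) = 3.554884
x(T) = p + (x₀−p)·cosh(ωT) + (ẋ₀/ω)·sinh(ωT) ⇒ p·(1 − cosh) = x(T) − x₀·cosh − (ẋ₀/ω)·sinh
numerator   = 0.2916 − (0.0527)·3.692858 − (-0.0461/3.2050)·3.554884 = 0.148119
denominator = 1 − 3.692858 = -2.692858
p = 0.148119 / -2.692858 = -0.0550

p = -0.0550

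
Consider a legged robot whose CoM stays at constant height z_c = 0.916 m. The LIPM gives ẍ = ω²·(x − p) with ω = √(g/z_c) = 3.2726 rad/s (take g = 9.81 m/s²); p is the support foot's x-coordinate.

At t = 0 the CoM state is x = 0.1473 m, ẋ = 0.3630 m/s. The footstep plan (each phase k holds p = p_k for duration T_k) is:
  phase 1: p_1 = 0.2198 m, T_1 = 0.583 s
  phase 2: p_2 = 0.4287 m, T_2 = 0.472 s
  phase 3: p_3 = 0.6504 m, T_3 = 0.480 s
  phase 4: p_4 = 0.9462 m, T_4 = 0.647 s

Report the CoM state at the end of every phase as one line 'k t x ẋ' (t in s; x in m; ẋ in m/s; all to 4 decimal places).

1 0.5830 0.3357 0.4682
2 1.0550 0.5207 0.4660
3 1.5350 0.6527 0.1927
4 2.1820 -0.0496 -3.1200

phase 1: p=0.2198, T=0.583, ωT=1.907926, cosh=3.443742, sinh=3.295354; start (x,ẋ)=(0.147300, 0.363000) → end (x,ẋ)=(0.335653, 0.468211)
phase 2: p=0.4287, T=0.472, ωT=1.544667, cosh=2.449897, sinh=2.236514; start (x,ẋ)=(0.335653, 0.468211) → end (x,ẋ)=(0.520722, 0.466035)
phase 3: p=0.6504, T=0.480, ωT=1.570848, cosh=2.509297, sinh=2.301429; start (x,ẋ)=(0.520722, 0.466035) → end (x,ẋ)=(0.652734, 0.192728)
phase 4: p=0.9462, T=0.647, ωT=2.117372, cosh=4.214811, sinh=4.094463; start (x,ẋ)=(0.652734, 0.192728) → end (x,ẋ)=(-0.049575, -3.119997)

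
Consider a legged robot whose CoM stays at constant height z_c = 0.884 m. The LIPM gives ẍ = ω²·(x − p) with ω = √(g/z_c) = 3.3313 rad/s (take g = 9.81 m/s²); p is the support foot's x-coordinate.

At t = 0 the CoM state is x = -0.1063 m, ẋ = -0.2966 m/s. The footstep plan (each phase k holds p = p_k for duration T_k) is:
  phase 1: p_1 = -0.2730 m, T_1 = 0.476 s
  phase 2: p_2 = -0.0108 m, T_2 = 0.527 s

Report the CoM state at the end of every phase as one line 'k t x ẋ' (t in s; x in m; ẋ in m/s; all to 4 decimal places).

1 0.4760 -0.0572 0.5444
2 1.0030 0.3097 1.1883

phase 1: p=-0.2730, T=0.476, ωT=1.585699, cosh=2.543753, sinh=2.338949; start (x,ẋ)=(-0.106300, -0.296600) → end (x,ẋ)=(-0.057203, 0.544406)
phase 2: p=-0.0108, T=0.527, ωT=1.755595, cosh=2.979847, sinh=2.807043; start (x,ẋ)=(-0.057203, 0.544406) → end (x,ẋ)=(0.309657, 1.188327)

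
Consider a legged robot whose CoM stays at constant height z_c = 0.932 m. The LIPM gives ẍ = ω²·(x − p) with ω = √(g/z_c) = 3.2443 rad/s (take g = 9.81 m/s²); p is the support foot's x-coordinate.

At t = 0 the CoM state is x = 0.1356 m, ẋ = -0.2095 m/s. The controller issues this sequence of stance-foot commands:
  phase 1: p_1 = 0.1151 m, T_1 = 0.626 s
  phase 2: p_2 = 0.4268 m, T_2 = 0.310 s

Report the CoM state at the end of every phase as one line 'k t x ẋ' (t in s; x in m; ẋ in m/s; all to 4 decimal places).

1 0.6260 -0.0473 -0.5630
2 0.9360 -0.5134 -2.6937

phase 1: p=0.1151, T=0.626, ωT=2.030932, cosh=3.876199, sinh=3.744986; start (x,ẋ)=(0.135600, -0.209500) → end (x,ẋ)=(-0.047270, -0.562992)
phase 2: p=0.4268, T=0.310, ωT=1.005733, cosh=1.549843, sinh=1.184067; start (x,ẋ)=(-0.047270, -0.562992) → end (x,ẋ)=(-0.513408, -2.693672)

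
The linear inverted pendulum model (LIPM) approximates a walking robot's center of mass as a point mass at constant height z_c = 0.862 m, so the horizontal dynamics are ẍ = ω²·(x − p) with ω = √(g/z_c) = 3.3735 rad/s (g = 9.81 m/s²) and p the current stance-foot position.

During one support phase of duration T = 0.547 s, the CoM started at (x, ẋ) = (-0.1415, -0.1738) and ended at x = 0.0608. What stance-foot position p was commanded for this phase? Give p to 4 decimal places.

ωT = 3.3735·0.547 = 1.845305; cosh(ωT) = 3.244002, sinh(ωT) = 3.086025
x(T) = p + (x₀−p)·cosh(ωT) + (ẋ₀/ω)·sinh(ωT) ⇒ p·(1 − cosh) = x(T) − x₀·cosh − (ẋ₀/ω)·sinh
numerator   = 0.0608 − (-0.1415)·3.244002 − (-0.1738/3.3735)·3.086025 = 0.678816
denominator = 1 − 3.244002 = -2.244002
p = 0.678816 / -2.244002 = -0.3025

p = -0.3025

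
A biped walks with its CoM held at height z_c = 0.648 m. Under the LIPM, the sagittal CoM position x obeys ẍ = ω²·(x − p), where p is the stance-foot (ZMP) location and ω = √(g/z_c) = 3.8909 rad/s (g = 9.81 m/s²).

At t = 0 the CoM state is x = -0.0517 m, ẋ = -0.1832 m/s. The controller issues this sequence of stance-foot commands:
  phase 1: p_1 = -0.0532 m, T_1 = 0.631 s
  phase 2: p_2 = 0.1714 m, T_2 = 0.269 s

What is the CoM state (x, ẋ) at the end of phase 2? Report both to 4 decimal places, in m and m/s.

x = -0.9433, ẋ = -4.0360

phase 1: p=-0.0532, T=0.631, ωT=2.455158, cosh=5.867061, sinh=5.781212; start (x,ẋ)=(-0.051700, -0.183200) → end (x,ẋ)=(-0.316603, -1.041104)
phase 2: p=0.1714, T=0.269, ωT=1.046652, cosh=1.599606, sinh=1.248494; start (x,ẋ)=(-0.316603, -1.041104) → end (x,ẋ)=(-0.943278, -4.035962)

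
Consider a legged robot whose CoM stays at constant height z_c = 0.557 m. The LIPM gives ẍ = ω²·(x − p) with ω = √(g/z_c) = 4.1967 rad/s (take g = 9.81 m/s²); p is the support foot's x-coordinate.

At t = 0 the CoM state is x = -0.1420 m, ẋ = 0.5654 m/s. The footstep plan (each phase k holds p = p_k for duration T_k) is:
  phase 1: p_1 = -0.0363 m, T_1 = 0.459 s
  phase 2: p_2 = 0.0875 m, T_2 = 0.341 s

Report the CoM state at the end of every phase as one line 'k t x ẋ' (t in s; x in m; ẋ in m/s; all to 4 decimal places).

1 0.4590 0.0458 0.4915
2 0.8000 0.2263 0.7417

phase 1: p=-0.0363, T=0.459, ωT=1.926285, cosh=3.504827, sinh=3.359138; start (x,ẋ)=(-0.142000, 0.565400) → end (x,ẋ)=(0.045799, 0.491545)
phase 2: p=0.0875, T=0.341, ωT=1.431075, cosh=2.211122, sinh=1.972070; start (x,ẋ)=(0.045799, 0.491545) → end (x,ẋ)=(0.226277, 0.741744)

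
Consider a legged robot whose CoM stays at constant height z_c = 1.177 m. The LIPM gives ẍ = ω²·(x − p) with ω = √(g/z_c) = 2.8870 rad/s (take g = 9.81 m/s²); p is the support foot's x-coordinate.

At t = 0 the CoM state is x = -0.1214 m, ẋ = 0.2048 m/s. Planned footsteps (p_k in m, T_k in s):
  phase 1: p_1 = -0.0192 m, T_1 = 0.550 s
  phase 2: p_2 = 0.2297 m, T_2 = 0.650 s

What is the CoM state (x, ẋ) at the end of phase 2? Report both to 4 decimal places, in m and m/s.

phase 1: p=-0.0192, T=0.550, ωT=1.587850, cosh=2.548791, sinh=2.344426; start (x,ẋ)=(-0.121400, 0.204800) → end (x,ẋ)=(-0.113376, -0.169734)
phase 2: p=0.2297, T=0.650, ωT=1.876550, cosh=3.342026, sinh=3.188908; start (x,ẋ)=(-0.113376, -0.169734) → end (x,ẋ)=(-1.104352, -3.725742)

x = -1.1044, ẋ = -3.7257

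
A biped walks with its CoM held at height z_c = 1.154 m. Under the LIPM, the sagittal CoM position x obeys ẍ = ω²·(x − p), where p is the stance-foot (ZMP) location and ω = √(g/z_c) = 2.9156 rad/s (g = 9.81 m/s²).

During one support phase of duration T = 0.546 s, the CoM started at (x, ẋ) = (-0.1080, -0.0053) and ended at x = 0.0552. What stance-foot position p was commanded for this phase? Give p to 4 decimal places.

ωT = 2.9156·0.546 = 1.591918; cosh(ωT) = 2.558348, sinh(ωT) = 2.354813
x(T) = p + (x₀−p)·cosh(ωT) + (ẋ₀/ω)·sinh(ωT) ⇒ p·(1 − cosh) = x(T) − x₀·cosh − (ẋ₀/ω)·sinh
numerator   = 0.0552 − (-0.1080)·2.558348 − (-0.0053/2.9156)·2.354813 = 0.335782
denominator = 1 − 2.558348 = -1.558348
p = 0.335782 / -1.558348 = -0.2155

p = -0.2155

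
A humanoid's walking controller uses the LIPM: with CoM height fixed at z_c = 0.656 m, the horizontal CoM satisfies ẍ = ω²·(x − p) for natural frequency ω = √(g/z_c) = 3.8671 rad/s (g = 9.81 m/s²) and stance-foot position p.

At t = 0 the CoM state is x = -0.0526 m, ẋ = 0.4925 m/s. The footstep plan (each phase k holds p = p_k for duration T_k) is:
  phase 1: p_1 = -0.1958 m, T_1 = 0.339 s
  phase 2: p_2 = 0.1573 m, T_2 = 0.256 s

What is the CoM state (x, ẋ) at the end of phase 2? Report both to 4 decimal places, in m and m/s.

x = 0.9679, ẋ = 3.6359

phase 1: p=-0.1958, T=0.339, ωT=1.310947, cosh=1.989625, sinh=1.720060; start (x,ẋ)=(-0.052600, 0.492500) → end (x,ẋ)=(0.308175, 1.932406)
phase 2: p=0.1573, T=0.256, ωT=0.989978, cosh=1.531380, sinh=1.159795; start (x,ẋ)=(0.308175, 1.932406) → end (x,ẋ)=(0.967901, 3.635927)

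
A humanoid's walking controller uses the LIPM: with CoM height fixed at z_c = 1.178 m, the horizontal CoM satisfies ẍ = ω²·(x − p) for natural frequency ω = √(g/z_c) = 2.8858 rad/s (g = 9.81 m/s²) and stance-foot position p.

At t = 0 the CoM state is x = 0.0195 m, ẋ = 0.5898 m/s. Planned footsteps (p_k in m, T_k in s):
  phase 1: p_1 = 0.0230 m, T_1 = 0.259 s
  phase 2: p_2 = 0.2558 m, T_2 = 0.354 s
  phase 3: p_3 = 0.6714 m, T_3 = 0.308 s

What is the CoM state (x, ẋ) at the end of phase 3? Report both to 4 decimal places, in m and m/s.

x = 0.7024, ẋ = 0.7242

phase 1: p=0.0230, T=0.259, ωT=0.747422, cosh=1.292568, sinh=0.818982; start (x,ẋ)=(0.019500, 0.589800) → end (x,ẋ)=(0.185860, 0.754085)
phase 2: p=0.2558, T=0.354, ωT=1.021573, cosh=1.568795, sinh=1.208766; start (x,ẋ)=(0.185860, 0.754085) → end (x,ẋ)=(0.461939, 0.939034)
phase 3: p=0.6714, T=0.308, ωT=0.888826, cosh=1.421706, sinh=1.010568; start (x,ẋ)=(0.461939, 0.939034) → end (x,ẋ)=(0.702445, 0.724179)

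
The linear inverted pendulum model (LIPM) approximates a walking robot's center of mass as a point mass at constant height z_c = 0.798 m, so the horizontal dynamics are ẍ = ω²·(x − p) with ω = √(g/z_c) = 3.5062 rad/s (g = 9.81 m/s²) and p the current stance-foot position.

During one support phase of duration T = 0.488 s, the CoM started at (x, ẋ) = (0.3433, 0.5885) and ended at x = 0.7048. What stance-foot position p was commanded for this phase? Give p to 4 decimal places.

p = 0.3906

ωT = 3.5062·0.488 = 1.711026; cosh(ωT) = 2.857658, sinh(ωT) = 2.676977
x(T) = p + (x₀−p)·cosh(ωT) + (ẋ₀/ω)·sinh(ωT) ⇒ p·(1 − cosh) = x(T) − x₀·cosh − (ẋ₀/ω)·sinh
numerator   = 0.7048 − (0.3433)·2.857658 − (0.5885/3.5062)·2.676977 = -0.725553
denominator = 1 − 2.857658 = -1.857658
p = -0.725553 / -1.857658 = 0.3906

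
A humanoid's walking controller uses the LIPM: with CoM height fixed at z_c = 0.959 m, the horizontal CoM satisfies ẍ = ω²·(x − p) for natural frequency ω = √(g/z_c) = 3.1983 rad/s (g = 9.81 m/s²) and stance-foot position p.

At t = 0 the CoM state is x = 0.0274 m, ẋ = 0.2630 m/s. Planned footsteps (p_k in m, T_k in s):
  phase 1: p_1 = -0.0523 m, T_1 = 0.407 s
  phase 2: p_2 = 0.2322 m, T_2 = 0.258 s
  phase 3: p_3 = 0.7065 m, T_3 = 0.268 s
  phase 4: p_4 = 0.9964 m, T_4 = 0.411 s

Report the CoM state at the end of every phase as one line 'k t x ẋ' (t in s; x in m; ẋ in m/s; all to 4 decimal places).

1 0.4070 0.2450 0.9529
2 0.6650 0.5243 1.3337
3 0.9330 0.8560 1.2914
4 1.3440 1.4135 1.8014

phase 1: p=-0.0523, T=0.407, ωT=1.301708, cosh=1.973818, sinh=1.701751; start (x,ẋ)=(0.027400, 0.263000) → end (x,ẋ)=(0.244950, 0.952898)
phase 2: p=0.2322, T=0.258, ωT=0.825161, cosh=1.360207, sinh=0.922042; start (x,ẋ)=(0.244950, 0.952898) → end (x,ẋ)=(0.524255, 1.333739)
phase 3: p=0.7065, T=0.268, ωT=0.857144, cosh=1.390397, sinh=0.966025; start (x,ẋ)=(0.524255, 1.333739) → end (x,ẋ)=(0.855955, 1.291357)
phase 4: p=0.9964, T=0.411, ωT=1.314501, cosh=1.995751, sinh=1.727143; start (x,ẋ)=(0.855955, 1.291357) → end (x,ẋ)=(1.413463, 1.801419)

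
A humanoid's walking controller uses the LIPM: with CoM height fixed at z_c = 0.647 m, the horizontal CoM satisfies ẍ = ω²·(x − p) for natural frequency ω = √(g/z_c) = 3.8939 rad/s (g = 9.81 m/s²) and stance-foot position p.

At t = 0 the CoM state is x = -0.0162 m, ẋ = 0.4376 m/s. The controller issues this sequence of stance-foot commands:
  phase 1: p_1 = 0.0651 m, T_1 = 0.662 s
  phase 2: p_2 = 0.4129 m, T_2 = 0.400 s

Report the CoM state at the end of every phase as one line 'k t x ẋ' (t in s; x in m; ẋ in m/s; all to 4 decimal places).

phase 1: p=0.0651, T=0.662, ωT=2.577762, cosh=6.621789, sinh=6.545845; start (x,ẋ)=(-0.016200, 0.437600) → end (x,ẋ)=(0.262377, 0.825450)
phase 2: p=0.4129, T=0.400, ωT=1.557560, cosh=2.478937, sinh=2.268287; start (x,ẋ)=(0.262377, 0.825450) → end (x,ẋ)=(0.520606, 0.716742)

1 0.6620 0.2624 0.8254
2 1.0620 0.5206 0.7167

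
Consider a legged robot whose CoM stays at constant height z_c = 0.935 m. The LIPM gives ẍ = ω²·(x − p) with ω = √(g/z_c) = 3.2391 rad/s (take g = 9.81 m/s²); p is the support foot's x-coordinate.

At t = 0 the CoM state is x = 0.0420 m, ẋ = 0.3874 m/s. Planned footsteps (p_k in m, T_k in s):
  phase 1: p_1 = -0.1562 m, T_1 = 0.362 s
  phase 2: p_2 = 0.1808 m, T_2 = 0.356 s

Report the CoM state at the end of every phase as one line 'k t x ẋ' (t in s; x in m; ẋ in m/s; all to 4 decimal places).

phase 1: p=-0.1562, T=0.362, ωT=1.172554, cosh=1.769904, sinh=1.460329; start (x,ẋ)=(0.042000, 0.387400) → end (x,ẋ)=(0.369252, 1.623177)
phase 2: p=0.1808, T=0.356, ωT=1.153120, cosh=1.741856, sinh=1.426205; start (x,ẋ)=(0.369252, 1.623177) → end (x,ẋ)=(1.223755, 3.697916)

1 0.3620 0.3693 1.6232
2 0.7180 1.2238 3.6979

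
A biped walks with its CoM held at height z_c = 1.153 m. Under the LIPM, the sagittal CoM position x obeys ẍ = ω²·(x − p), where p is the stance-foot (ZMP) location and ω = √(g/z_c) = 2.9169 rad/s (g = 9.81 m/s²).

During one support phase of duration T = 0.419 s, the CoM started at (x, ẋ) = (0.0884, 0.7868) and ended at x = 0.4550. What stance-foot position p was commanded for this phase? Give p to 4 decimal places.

ωT = 2.9169·0.419 = 1.222181; cosh(ωT) = 1.844585, sinh(ωT) = 1.549998
x(T) = p + (x₀−p)·cosh(ωT) + (ẋ₀/ω)·sinh(ωT) ⇒ p·(1 − cosh) = x(T) − x₀·cosh − (ẋ₀/ω)·sinh
numerator   = 0.4550 − (0.0884)·1.844585 − (0.7868/2.9169)·1.549998 = -0.126155
denominator = 1 − 1.844585 = -0.844585
p = -0.126155 / -0.844585 = 0.1494

p = 0.1494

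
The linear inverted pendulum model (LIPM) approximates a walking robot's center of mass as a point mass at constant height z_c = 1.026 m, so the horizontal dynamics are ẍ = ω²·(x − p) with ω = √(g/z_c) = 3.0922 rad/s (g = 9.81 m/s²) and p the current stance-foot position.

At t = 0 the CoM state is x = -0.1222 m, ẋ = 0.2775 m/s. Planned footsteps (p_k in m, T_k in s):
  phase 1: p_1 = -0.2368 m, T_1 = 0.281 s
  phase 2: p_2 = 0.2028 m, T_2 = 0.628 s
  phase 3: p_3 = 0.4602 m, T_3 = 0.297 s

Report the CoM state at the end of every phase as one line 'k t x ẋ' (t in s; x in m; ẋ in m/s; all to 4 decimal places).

1 0.2810 0.0120 0.7372
2 0.9090 0.3380 0.6084
3 1.2060 0.4899 0.4857

phase 1: p=-0.2368, T=0.281, ωT=0.868908, cosh=1.401858, sinh=0.982449; start (x,ẋ)=(-0.122200, 0.277500) → end (x,ẋ)=(0.012020, 0.737162)
phase 2: p=0.2028, T=0.628, ωT=1.941902, cosh=3.557714, sinh=3.414283; start (x,ẋ)=(0.012020, 0.737162) → end (x,ẋ)=(0.338003, 0.608421)
phase 3: p=0.4602, T=0.297, ωT=0.918383, cosh=1.452200, sinh=1.053037; start (x,ẋ)=(0.338003, 0.608421) → end (x,ẋ)=(0.489941, 0.485651)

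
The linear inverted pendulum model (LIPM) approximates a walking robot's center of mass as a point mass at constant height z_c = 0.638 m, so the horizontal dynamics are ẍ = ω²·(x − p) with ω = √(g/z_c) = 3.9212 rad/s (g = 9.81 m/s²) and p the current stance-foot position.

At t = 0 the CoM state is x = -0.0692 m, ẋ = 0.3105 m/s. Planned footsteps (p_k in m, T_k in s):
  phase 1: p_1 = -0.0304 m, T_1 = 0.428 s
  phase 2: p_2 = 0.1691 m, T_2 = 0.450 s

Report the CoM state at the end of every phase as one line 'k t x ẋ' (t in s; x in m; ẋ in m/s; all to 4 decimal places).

phase 1: p=-0.0304, T=0.428, ωT=1.678274, cosh=2.771498, sinh=2.584802; start (x,ẋ)=(-0.069200, 0.310500) → end (x,ẋ)=(0.066743, 0.467292)
phase 2: p=0.1691, T=0.450, ωT=1.764540, cosh=3.005076, sinh=2.833810; start (x,ẋ)=(0.066743, 0.467292) → end (x,ẋ)=(0.199217, 0.266866)

1 0.4280 0.0667 0.4673
2 0.8780 0.1992 0.2669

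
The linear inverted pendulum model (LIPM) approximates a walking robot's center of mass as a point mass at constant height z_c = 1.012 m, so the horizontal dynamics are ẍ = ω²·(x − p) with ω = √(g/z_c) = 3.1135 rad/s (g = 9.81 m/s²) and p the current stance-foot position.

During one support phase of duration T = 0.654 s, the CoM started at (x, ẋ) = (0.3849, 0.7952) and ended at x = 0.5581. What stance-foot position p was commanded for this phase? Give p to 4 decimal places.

p = 0.6572

ωT = 3.1135·0.654 = 2.036229; cosh(ωT) = 3.896091, sinh(ωT) = 3.765571
x(T) = p + (x₀−p)·cosh(ωT) + (ẋ₀/ω)·sinh(ωT) ⇒ p·(1 − cosh) = x(T) − x₀·cosh − (ẋ₀/ω)·sinh
numerator   = 0.5581 − (0.3849)·3.896091 − (0.7952/3.1135)·3.765571 = -1.903247
denominator = 1 − 3.896091 = -2.896091
p = -1.903247 / -2.896091 = 0.6572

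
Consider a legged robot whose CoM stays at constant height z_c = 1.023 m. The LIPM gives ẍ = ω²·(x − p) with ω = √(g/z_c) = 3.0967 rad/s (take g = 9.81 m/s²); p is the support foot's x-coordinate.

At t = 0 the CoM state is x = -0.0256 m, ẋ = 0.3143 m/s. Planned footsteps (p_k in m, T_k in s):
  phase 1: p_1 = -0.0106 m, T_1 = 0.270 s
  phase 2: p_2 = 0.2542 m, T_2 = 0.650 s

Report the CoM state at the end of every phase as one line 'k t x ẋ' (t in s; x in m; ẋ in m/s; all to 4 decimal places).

1 0.2700 0.0639 0.3872
2 0.9200 -0.0110 -0.6906

phase 1: p=-0.0106, T=0.270, ωT=0.836109, cosh=1.370383, sinh=0.936989; start (x,ẋ)=(-0.025600, 0.314300) → end (x,ẋ)=(0.063944, 0.387188)
phase 2: p=0.2542, T=0.650, ωT=2.012855, cosh=3.809131, sinh=3.675524; start (x,ẋ)=(0.063944, 0.387188) → end (x,ẋ)=(-0.010950, -0.690644)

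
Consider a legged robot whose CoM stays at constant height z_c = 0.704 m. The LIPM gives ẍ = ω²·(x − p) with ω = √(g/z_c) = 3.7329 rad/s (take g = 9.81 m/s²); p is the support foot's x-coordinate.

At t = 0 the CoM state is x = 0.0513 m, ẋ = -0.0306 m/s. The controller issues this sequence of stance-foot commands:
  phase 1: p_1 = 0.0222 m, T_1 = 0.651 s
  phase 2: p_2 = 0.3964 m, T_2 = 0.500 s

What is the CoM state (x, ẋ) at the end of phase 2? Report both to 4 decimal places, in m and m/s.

phase 1: p=0.0222, T=0.651, ωT=2.430118, cosh=5.724124, sinh=5.636097; start (x,ẋ)=(0.051300, -0.030600) → end (x,ẋ)=(0.142571, 0.437076)
phase 2: p=0.3964, T=0.500, ωT=1.866450, cosh=3.309988, sinh=3.155316; start (x,ẋ)=(0.142571, 0.437076) → end (x,ẋ)=(-0.074323, -1.543005)

x = -0.0743, ẋ = -1.5430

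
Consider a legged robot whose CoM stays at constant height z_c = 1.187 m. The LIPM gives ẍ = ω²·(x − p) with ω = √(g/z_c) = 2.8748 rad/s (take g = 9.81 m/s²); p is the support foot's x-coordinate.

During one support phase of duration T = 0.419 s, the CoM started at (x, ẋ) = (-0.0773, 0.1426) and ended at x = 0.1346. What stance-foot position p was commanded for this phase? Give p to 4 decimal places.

p = -0.2444

ωT = 2.8748·0.419 = 1.204541; cosh(ωT) = 1.817529, sinh(ωT) = 1.517699
x(T) = p + (x₀−p)·cosh(ωT) + (ẋ₀/ω)·sinh(ωT) ⇒ p·(1 − cosh) = x(T) − x₀·cosh − (ẋ₀/ω)·sinh
numerator   = 0.1346 − (-0.0773)·1.817529 − (0.1426/2.8748)·1.517699 = 0.199812
denominator = 1 − 1.817529 = -0.817529
p = 0.199812 / -0.817529 = -0.2444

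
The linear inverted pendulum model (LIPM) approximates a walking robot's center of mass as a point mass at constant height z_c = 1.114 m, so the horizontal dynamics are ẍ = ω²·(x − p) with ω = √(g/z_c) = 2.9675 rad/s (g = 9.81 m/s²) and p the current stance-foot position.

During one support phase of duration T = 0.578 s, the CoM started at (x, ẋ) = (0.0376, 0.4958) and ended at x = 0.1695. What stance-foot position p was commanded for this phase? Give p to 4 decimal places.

ωT = 2.9675·0.578 = 1.715215; cosh(ωT) = 2.868898, sinh(ωT) = 2.688973
x(T) = p + (x₀−p)·cosh(ωT) + (ẋ₀/ω)·sinh(ωT) ⇒ p·(1 − cosh) = x(T) − x₀·cosh − (ẋ₀/ω)·sinh
numerator   = 0.1695 − (0.0376)·2.868898 − (0.4958/2.9675)·2.688973 = -0.387635
denominator = 1 − 2.868898 = -1.868898
p = -0.387635 / -1.868898 = 0.2074

p = 0.2074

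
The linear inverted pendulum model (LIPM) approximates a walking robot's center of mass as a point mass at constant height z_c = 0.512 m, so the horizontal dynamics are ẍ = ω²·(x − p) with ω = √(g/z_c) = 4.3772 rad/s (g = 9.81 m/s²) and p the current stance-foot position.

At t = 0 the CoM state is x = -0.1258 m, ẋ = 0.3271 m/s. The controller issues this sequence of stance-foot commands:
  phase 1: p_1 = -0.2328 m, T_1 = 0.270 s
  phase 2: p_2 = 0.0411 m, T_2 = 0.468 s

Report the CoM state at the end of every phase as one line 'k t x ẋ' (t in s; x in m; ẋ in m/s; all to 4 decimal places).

1 0.2700 0.0684 1.2751
2 0.7380 1.2597 5.4830

phase 1: p=-0.2328, T=0.270, ωT=1.181844, cosh=1.783547, sinh=1.476834; start (x,ẋ)=(-0.125800, 0.327100) → end (x,ẋ)=(0.068401, 1.275089)
phase 2: p=0.0411, T=0.468, ωT=2.048530, cosh=3.942706, sinh=3.813782; start (x,ẋ)=(0.068401, 1.275089) → end (x,ẋ)=(1.259702, 5.483047)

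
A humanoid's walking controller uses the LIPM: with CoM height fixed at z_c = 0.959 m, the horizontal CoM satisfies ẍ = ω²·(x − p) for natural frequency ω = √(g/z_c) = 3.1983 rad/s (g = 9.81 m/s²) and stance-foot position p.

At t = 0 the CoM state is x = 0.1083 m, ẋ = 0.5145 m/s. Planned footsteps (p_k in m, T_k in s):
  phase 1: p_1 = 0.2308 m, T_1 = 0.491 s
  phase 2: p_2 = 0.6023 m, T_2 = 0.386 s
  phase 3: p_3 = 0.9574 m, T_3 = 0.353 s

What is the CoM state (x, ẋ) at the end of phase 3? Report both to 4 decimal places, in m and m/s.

x = -0.6632, ẋ = -4.6864

phase 1: p=0.2308, T=0.491, ωT=1.570365, cosh=2.508187, sinh=2.300218; start (x,ẋ)=(0.108300, 0.514500) → end (x,ẋ)=(0.293576, 0.389256)
phase 2: p=0.6023, T=0.386, ωT=1.234544, cosh=1.863889, sinh=1.572921; start (x,ẋ)=(0.293576, 0.389256) → end (x,ẋ)=(0.218308, -0.827563)
phase 3: p=0.9574, T=0.353, ωT=1.129000, cosh=1.707959, sinh=1.384603; start (x,ẋ)=(0.218308, -0.827563) → end (x,ẋ)=(-0.663207, -4.686421)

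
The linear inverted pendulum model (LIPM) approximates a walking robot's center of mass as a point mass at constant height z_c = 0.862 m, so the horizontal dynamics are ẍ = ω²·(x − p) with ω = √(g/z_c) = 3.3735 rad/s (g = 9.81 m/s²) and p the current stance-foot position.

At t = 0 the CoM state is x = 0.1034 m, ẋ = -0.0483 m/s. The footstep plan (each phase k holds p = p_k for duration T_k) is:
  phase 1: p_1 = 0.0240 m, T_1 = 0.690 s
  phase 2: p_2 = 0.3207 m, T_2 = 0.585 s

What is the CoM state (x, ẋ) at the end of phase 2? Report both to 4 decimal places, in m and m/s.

phase 1: p=0.0240, T=0.690, ωT=2.327715, cosh=5.176001, sinh=5.078482; start (x,ẋ)=(0.103400, -0.048300) → end (x,ẋ)=(0.362263, 1.110301)
phase 2: p=0.3207, T=0.585, ωT=1.973497, cosh=3.667385, sinh=3.528415; start (x,ẋ)=(0.362263, 1.110301) → end (x,ẋ)=(1.634416, 4.566634)

x = 1.6344, ẋ = 4.5666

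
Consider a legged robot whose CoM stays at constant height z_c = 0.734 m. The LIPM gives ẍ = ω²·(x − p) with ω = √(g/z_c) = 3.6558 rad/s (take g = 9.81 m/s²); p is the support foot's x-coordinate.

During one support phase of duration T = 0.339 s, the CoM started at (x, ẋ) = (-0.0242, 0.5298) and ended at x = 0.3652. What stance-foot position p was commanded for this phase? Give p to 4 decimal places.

ωT = 3.6558·0.339 = 1.239316; cosh(ωT) = 1.871417, sinh(ωT) = 1.581835
x(T) = p + (x₀−p)·cosh(ωT) + (ẋ₀/ω)·sinh(ωT) ⇒ p·(1 − cosh) = x(T) − x₀·cosh − (ẋ₀/ω)·sinh
numerator   = 0.3652 − (-0.0242)·1.871417 − (0.5298/3.6558)·1.581835 = 0.181248
denominator = 1 − 1.871417 = -0.871417
p = 0.181248 / -0.871417 = -0.2080

p = -0.2080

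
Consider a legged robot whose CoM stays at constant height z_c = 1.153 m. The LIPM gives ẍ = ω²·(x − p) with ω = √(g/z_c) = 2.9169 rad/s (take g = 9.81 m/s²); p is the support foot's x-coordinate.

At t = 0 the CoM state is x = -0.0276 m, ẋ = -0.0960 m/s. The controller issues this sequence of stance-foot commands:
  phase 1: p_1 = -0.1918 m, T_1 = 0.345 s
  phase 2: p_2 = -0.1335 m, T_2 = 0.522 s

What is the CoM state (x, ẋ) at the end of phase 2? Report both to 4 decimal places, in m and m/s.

phase 1: p=-0.1918, T=0.345, ωT=1.006331, cosh=1.550551, sinh=1.184993; start (x,ẋ)=(-0.027600, -0.096000) → end (x,ẋ)=(0.023800, 0.418706)
phase 2: p=-0.1335, T=0.522, ωT=1.522622, cosh=2.401184, sinh=2.183045; start (x,ẋ)=(0.023800, 0.418706) → end (x,ẋ)=(0.557572, 2.007034)

x = 0.5576, ẋ = 2.0070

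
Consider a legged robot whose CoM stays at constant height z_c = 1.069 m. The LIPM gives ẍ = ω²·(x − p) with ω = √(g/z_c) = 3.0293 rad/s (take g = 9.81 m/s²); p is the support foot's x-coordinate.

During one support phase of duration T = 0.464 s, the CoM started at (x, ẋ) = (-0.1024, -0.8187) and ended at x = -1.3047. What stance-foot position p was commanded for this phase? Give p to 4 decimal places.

ωT = 3.0293·0.464 = 1.405595; cosh(ωT) = 2.161587, sinh(ωT) = 1.916366
x(T) = p + (x₀−p)·cosh(ωT) + (ẋ₀/ω)·sinh(ωT) ⇒ p·(1 − cosh) = x(T) − x₀·cosh − (ẋ₀/ω)·sinh
numerator   = -1.3047 − (-0.1024)·2.161587 − (-0.8187/3.0293)·1.916366 = -0.565436
denominator = 1 − 2.161587 = -1.161587
p = -0.565436 / -1.161587 = 0.4868

p = 0.4868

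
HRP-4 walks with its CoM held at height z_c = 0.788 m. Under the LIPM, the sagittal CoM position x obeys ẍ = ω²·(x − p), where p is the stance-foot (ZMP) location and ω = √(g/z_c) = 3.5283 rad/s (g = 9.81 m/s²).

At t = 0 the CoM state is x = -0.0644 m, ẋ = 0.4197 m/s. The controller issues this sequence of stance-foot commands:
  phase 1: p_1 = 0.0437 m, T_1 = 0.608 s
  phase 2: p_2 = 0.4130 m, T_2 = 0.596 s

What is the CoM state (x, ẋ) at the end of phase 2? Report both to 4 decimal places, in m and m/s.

phase 1: p=0.0437, T=0.608, ωT=2.145206, cosh=4.330424, sinh=4.213380; start (x,ẋ)=(-0.064400, 0.419700) → end (x,ẋ)=(0.076773, 0.210457)
phase 2: p=0.4130, T=0.596, ωT=2.102867, cosh=4.155860, sinh=4.033754; start (x,ẋ)=(0.076773, 0.210457) → end (x,ẋ)=(-0.743705, -3.910650)

x = -0.7437, ẋ = -3.9107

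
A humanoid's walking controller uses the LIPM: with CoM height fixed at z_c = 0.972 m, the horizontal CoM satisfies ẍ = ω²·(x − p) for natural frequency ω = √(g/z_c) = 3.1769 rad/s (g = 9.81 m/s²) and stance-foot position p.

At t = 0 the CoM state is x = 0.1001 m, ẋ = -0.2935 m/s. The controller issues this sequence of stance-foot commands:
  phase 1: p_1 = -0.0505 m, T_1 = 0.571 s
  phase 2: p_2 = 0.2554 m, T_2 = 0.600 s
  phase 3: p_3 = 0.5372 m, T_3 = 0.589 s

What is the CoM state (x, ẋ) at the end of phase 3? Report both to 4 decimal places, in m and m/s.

x = 0.7169, ẋ = 0.7279

phase 1: p=-0.0505, T=0.571, ωT=1.814010, cosh=3.148999, sinh=2.986000; start (x,ẋ)=(0.100100, -0.293500) → end (x,ẋ)=(0.147876, 0.504394)
phase 2: p=0.2554, T=0.600, ωT=1.906140, cosh=3.437863, sinh=3.289210; start (x,ẋ)=(0.147876, 0.504394) → end (x,ẋ)=(0.407971, 0.610463)
phase 3: p=0.5372, T=0.589, ωT=1.871194, cosh=3.324994, sinh=3.171054; start (x,ẋ)=(0.407971, 0.610463) → end (x,ẋ)=(0.716856, 0.727922)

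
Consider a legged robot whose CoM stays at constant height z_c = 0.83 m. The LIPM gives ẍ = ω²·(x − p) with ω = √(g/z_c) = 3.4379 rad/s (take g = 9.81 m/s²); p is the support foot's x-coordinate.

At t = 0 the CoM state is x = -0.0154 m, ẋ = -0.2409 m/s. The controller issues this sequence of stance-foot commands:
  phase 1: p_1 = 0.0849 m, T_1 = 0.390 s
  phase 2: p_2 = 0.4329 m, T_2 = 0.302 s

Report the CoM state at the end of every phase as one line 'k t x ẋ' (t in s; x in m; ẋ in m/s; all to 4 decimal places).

phase 1: p=0.0849, T=0.390, ωT=1.340781, cosh=2.041834, sinh=1.780193; start (x,ẋ)=(-0.015400, -0.240900) → end (x,ẋ)=(-0.244637, -1.105726)
phase 2: p=0.4329, T=0.302, ωT=1.038246, cosh=1.589167, sinh=1.235092; start (x,ẋ)=(-0.244637, -1.105726) → end (x,ẋ)=(-1.041061, -4.634090)

1 0.3900 -0.2446 -1.1057
2 0.6920 -1.0411 -4.6341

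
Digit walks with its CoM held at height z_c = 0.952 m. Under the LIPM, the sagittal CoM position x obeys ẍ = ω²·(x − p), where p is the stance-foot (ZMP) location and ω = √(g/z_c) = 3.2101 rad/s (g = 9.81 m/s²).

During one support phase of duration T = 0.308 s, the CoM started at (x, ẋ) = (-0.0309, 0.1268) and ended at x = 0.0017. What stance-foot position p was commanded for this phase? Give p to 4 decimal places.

p = -0.0061

ωT = 3.2101·0.308 = 0.988711; cosh(ωT) = 1.529912, sinh(ωT) = 1.157856
x(T) = p + (x₀−p)·cosh(ωT) + (ẋ₀/ω)·sinh(ωT) ⇒ p·(1 − cosh) = x(T) − x₀·cosh − (ẋ₀/ω)·sinh
numerator   = 0.0017 − (-0.0309)·1.529912 − (0.1268/3.2101)·1.157856 = 0.003239
denominator = 1 − 1.529912 = -0.529912
p = 0.003239 / -0.529912 = -0.0061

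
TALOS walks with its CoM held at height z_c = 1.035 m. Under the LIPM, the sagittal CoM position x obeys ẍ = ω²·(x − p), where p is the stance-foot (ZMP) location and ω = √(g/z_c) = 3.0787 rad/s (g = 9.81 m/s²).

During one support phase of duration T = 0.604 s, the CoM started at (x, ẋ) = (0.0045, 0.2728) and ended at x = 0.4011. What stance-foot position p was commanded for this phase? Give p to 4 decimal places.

p = -0.0475

ωT = 3.0787·0.604 = 1.859535; cosh(ωT) = 3.288247, sinh(ωT) = 3.132502
x(T) = p + (x₀−p)·cosh(ωT) + (ẋ₀/ω)·sinh(ωT) ⇒ p·(1 − cosh) = x(T) − x₀·cosh − (ẋ₀/ω)·sinh
numerator   = 0.4011 − (0.0045)·3.288247 − (0.2728/3.0787)·3.132502 = 0.108736
denominator = 1 − 3.288247 = -2.288247
p = 0.108736 / -2.288247 = -0.0475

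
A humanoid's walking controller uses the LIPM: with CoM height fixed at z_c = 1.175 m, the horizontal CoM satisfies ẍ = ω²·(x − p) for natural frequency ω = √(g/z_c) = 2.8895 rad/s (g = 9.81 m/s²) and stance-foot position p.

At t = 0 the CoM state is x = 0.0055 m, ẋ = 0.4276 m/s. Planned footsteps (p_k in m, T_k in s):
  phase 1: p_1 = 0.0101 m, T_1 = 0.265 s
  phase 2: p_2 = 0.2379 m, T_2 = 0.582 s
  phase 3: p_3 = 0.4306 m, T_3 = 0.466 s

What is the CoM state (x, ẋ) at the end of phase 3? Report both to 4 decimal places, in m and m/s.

phase 1: p=0.0101, T=0.265, ωT=0.765718, cosh=1.307769, sinh=0.842768; start (x,ẋ)=(0.005500, 0.427600) → end (x,ẋ)=(0.128801, 0.548000)
phase 2: p=0.2379, T=0.582, ωT=1.681689, cosh=2.780343, sinh=2.594283; start (x,ẋ)=(0.128801, 0.548000) → end (x,ẋ)=(0.426578, 0.705799)
phase 3: p=0.4306, T=0.466, ωT=1.346507, cosh=2.052061, sinh=1.791914; start (x,ẋ)=(0.426578, 0.705799) → end (x,ẋ)=(0.860045, 1.427515)

x = 0.8600, ẋ = 1.4275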